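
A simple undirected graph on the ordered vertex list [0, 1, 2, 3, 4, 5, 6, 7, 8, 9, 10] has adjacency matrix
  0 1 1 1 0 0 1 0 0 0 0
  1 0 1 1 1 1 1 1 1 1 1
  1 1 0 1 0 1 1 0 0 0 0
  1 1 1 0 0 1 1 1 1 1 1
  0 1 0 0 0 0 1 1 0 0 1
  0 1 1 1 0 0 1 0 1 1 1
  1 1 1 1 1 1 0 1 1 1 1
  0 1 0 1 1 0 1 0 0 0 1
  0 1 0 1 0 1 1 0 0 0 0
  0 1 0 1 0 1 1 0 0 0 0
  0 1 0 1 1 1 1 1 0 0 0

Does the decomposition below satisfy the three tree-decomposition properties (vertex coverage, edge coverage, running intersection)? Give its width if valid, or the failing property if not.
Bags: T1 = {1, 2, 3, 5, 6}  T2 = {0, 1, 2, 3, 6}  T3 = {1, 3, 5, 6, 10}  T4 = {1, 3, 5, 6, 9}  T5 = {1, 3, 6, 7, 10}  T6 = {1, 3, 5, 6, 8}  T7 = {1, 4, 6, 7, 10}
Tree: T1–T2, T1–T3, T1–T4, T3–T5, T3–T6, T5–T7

Yes; width 4.

Vertex coverage: the bags together contain {0, 1, 2, 3, 4, 5, 6, 7, 8, 9, 10}, the full vertex set. Edge coverage: each edge of G has both endpoints in at least one bag. Running intersection: for every vertex, the bags containing it form a connected subtree. All three properties hold, so this is a valid tree decomposition of width max|bag| − 1 = 4, and hence tw(G) ≤ 4.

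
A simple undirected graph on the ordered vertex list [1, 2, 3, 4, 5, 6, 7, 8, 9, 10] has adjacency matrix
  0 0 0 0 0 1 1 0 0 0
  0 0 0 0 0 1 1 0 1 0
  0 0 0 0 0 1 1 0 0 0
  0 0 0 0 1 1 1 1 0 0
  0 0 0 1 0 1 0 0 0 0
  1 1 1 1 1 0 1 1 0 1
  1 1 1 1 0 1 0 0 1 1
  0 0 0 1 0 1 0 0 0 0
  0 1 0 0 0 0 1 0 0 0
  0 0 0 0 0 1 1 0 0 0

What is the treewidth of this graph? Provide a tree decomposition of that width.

Treewidth 2.
One such decomposition:
Bags: B1 = {4, 6, 8}  B2 = {4, 6, 7}  B3 = {3, 6, 7}  B4 = {4, 5, 6}  B5 = {1, 6, 7}  B6 = {2, 6, 7}  B7 = {6, 7, 10}  B8 = {2, 7, 9}
Tree: B1–B2, B2–B3, B1–B4, B3–B5, B5–B6, B5–B7, B6–B8

Every bag has size at most 3, so the width is 3 − 1 = 2 and tw(G) ≤ 2. Conversely, {2, 7, 9} is a clique of size 3, and the vertices of any clique must share a bag in every tree decomposition; so some bag has ≥ 3 vertices and tw(G) ≥ 2. Therefore the treewidth is 2.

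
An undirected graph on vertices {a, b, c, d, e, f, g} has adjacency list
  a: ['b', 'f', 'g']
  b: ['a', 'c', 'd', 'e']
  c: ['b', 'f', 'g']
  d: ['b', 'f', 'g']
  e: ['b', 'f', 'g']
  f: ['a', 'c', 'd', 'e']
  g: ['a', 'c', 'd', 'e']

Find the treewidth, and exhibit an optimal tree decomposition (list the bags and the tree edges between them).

Every bag has size at most 4, so the width is 4 − 1 = 3 and tw(G) ≤ 3. For the lower bound: the 4 vertex sets {b,e}, {c,g}, {f}, {d} are disjoint, each induces a connected subgraph, and every pair is joined by at least one edge of G. Contracting each set to a single vertex therefore yields K_{4} as a minor, and since treewidth is minor-monotone, tw(G) ≥ tw(K_{4}) = 3. Hence tw(G) = 3 exactly.

Treewidth 3.
Bags: B1 = {b, e, f, g}  B2 = {b, c, f, g}  B3 = {b, d, f, g}  B4 = {a, b, f, g}
Tree: B1–B2, B2–B3, B3–B4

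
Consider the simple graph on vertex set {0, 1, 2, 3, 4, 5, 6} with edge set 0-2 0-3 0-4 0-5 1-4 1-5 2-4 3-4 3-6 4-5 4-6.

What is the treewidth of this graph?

2

A width-2 tree decomposition is:
Bags: B1 = {0, 2, 4}  B2 = {0, 4, 5}  B3 = {1, 4, 5}  B4 = {0, 3, 4}  B5 = {3, 4, 6}
Tree: B1–B2, B2–B3, B1–B4, B4–B5
Each bag holds 3 vertices, so the decomposition has width 2, which upper-bounds the treewidth. Conversely, {0, 2, 4} is a clique of size 3, and the vertices of any clique must share a bag in every tree decomposition; so some bag has ≥ 3 vertices and tw(G) ≥ 2. The upper and lower bounds meet at 2, so that is the treewidth.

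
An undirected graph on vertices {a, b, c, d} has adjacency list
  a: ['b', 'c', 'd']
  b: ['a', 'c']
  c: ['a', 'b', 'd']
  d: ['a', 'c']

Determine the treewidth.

A width-2 tree decomposition is:
Bags: B1 = {a, c, d}  B2 = {a, b, c}
Tree: B1–B2
The largest bag has 3 vertices, giving width 2; this decomposition certifies tw(G) ≤ 2. For the lower bound, the 3 vertices {a, c, d} are pairwise adjacent, and any tree decomposition puts a clique entirely inside one bag — forcing width ≥ 2. Combining the bounds, tw(G) = 2.

2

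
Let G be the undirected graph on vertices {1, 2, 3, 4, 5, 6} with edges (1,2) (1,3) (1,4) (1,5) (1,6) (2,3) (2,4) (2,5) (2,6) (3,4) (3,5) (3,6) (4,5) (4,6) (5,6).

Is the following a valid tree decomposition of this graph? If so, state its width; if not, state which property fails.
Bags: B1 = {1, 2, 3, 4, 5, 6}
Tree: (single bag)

Every vertex of G appears in some bag (union = {1, 2, 3, 4, 5, 6}); every edge is covered by a bag; and for each vertex v the set of bags containing v is connected in the bag tree. The decomposition is therefore valid. The largest bag has 6 vertices, so the width is 5.

Yes; width 5.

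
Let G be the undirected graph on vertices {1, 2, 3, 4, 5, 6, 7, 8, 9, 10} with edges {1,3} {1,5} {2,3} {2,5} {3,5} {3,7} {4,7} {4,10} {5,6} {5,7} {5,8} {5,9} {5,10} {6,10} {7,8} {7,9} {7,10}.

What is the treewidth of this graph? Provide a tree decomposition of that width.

Every bag has size at most 3, so the width is 3 − 1 = 2 and tw(G) ≤ 2. For the lower bound, the 3 vertices {4, 7, 10} are pairwise adjacent, and any tree decomposition puts a clique entirely inside one bag — forcing width ≥ 2. The upper and lower bounds meet at 2, so that is the treewidth.

Treewidth 2.
One optimal decomposition is:
Bags: B1 = {5, 7, 10}  B2 = {3, 5, 7}  B3 = {5, 7, 8}  B4 = {5, 6, 10}  B5 = {4, 7, 10}  B6 = {1, 3, 5}  B7 = {5, 7, 9}  B8 = {2, 3, 5}
Tree: B1–B2, B2–B3, B1–B4, B1–B5, B2–B6, B3–B7, B6–B8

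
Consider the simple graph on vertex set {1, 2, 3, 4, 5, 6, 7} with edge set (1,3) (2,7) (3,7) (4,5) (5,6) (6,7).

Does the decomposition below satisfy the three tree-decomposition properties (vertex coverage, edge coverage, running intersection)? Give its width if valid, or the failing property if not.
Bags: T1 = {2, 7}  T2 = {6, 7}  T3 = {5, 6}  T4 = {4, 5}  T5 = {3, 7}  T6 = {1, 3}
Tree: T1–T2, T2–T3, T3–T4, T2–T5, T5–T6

Yes; width 1.

Checking the three conditions: (i) the bags cover all of {1, 2, 3, 4, 5, 6, 7}; (ii) for each edge, some bag contains both endpoints; (iii) the bags containing any fixed vertex form a subtree. All hold, so the decomposition is valid with width 2 − 1 = 1.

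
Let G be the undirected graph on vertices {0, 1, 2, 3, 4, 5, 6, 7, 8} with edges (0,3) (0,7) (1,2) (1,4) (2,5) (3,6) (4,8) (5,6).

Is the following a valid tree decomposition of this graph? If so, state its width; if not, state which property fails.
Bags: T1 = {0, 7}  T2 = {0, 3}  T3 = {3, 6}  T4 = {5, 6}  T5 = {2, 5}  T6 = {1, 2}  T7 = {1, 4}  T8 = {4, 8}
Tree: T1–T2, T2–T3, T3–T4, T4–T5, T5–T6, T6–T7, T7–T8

Yes; width 1.

Vertex coverage: the bags together contain {0, 1, 2, 3, 4, 5, 6, 7, 8}, the full vertex set. Edge coverage: each edge of G has both endpoints in at least one bag. Running intersection: for every vertex, the bags containing it form a connected subtree. All three properties hold, so this is a valid tree decomposition of width max|bag| − 1 = 1, and hence tw(G) ≤ 1.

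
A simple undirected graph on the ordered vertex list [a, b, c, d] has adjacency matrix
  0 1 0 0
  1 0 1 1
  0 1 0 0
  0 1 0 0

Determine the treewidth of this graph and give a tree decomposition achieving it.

The largest bag has 2 vertices, giving width 1; this decomposition certifies tw(G) ≤ 1. Any graph with an edge has treewidth ≥ 1, and G has the edge a–b. Combining the bounds, tw(G) = 1.

Treewidth 1.
One optimal decomposition is:
Bags: B1 = {a, b}  B2 = {b, c}  B3 = {b, d}
Tree: B1–B2, B2–B3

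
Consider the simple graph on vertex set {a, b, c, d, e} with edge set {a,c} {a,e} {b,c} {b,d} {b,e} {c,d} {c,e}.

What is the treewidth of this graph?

A width-2 tree decomposition is:
Bags: B1 = {b, c, e}  B2 = {a, c, e}  B3 = {b, c, d}
Tree: B1–B2, B1–B3
The largest bag has 3 vertices, giving width 2; this decomposition certifies tw(G) ≤ 2. Conversely, {b, c, d} is a clique of size 3, and the vertices of any clique must share a bag in every tree decomposition; so some bag has ≥ 3 vertices and tw(G) ≥ 2. Combining the bounds, tw(G) = 2.

2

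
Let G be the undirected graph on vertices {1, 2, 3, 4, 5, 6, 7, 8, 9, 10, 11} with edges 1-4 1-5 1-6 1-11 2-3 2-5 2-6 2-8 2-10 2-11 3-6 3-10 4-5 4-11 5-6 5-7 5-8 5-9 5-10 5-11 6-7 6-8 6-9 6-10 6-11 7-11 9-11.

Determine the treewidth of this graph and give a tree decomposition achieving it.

Treewidth 3.
Bags: B1 = {2, 5, 6, 11}  B2 = {2, 5, 6, 10}  B3 = {1, 5, 6, 11}  B4 = {2, 5, 6, 8}  B5 = {2, 3, 6, 10}  B6 = {1, 4, 5, 11}  B7 = {5, 6, 9, 11}  B8 = {5, 6, 7, 11}
Tree: B1–B2, B1–B3, B1–B4, B2–B5, B3–B6, B1–B7, B1–B8

Every bag has size at most 4, so the width is 4 − 1 = 3 and tw(G) ≤ 3. For the lower bound, the 4 vertices {2, 3, 6, 10} are pairwise adjacent, and any tree decomposition puts a clique entirely inside one bag — forcing width ≥ 3. Therefore the treewidth is 3.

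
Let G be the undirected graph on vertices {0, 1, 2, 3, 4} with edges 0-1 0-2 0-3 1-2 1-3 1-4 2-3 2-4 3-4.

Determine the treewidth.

A width-3 tree decomposition is:
Bags: B1 = {1, 2, 3, 4}  B2 = {0, 1, 2, 3}
Tree: B1–B2
Each bag holds 4 vertices, so the decomposition has width 3, which upper-bounds the treewidth. On the other hand G contains the 4-clique {0, 1, 2, 3}. A clique must lie in a single bag of any decomposition, so no decomposition can have width below 3. Hence tw(G) = 3 exactly.

3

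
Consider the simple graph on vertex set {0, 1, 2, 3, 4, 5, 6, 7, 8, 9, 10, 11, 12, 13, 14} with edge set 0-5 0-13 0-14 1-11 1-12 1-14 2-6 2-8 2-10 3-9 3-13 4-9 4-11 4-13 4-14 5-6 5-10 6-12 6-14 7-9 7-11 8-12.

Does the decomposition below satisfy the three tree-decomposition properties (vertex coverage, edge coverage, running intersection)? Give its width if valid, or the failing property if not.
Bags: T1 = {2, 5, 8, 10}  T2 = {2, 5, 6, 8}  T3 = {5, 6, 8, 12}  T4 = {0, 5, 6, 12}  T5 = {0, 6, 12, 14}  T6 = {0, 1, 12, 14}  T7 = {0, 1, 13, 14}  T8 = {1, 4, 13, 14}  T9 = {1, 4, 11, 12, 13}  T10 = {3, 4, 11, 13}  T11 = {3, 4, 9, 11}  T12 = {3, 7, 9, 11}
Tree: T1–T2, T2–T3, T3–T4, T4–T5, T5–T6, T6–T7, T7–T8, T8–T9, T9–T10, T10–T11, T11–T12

A tree decomposition must satisfy three properties: every vertex lies in some bag; for every edge, both endpoints lie together in some bag; and for every vertex, the bags containing it form a connected subtree. Here bags containing vertex 12 are not connected in the tree, so the decomposition is invalid.

No — bags containing vertex 12 are not connected in the tree.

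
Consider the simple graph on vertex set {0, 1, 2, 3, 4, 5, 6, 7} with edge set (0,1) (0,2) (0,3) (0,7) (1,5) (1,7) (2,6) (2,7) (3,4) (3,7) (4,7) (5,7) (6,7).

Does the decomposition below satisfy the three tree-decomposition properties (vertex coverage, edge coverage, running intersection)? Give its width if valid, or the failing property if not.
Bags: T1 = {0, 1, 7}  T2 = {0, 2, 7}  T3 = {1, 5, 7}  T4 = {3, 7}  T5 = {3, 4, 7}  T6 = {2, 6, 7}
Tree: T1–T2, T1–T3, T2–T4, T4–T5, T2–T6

No — edge (0,3) lies in no bag.

A tree decomposition must satisfy three properties: every vertex lies in some bag; for every edge, both endpoints lie together in some bag; and for every vertex, the bags containing it form a connected subtree. Here edge (0,3) lies in no bag, so the decomposition is invalid.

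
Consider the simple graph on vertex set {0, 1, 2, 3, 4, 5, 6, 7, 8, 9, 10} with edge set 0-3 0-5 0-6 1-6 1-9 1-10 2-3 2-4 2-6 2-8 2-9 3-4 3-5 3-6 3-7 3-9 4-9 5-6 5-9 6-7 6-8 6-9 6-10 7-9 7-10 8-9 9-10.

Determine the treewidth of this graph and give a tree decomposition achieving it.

The largest bag has 4 vertices, giving width 3; this decomposition certifies tw(G) ≤ 3. Conversely, {2, 3, 4, 9} is a clique of size 4, and the vertices of any clique must share a bag in every tree decomposition; so some bag has ≥ 4 vertices and tw(G) ≥ 3. Combining the bounds, tw(G) = 3.

Treewidth 3.
Bags: B1 = {3, 6, 7, 9}  B2 = {6, 7, 9, 10}  B3 = {2, 3, 6, 9}  B4 = {1, 6, 9, 10}  B5 = {3, 5, 6, 9}  B6 = {2, 3, 4, 9}  B7 = {2, 6, 8, 9}  B8 = {0, 3, 5, 6}
Tree: B1–B2, B1–B3, B2–B4, B1–B5, B3–B6, B3–B7, B5–B8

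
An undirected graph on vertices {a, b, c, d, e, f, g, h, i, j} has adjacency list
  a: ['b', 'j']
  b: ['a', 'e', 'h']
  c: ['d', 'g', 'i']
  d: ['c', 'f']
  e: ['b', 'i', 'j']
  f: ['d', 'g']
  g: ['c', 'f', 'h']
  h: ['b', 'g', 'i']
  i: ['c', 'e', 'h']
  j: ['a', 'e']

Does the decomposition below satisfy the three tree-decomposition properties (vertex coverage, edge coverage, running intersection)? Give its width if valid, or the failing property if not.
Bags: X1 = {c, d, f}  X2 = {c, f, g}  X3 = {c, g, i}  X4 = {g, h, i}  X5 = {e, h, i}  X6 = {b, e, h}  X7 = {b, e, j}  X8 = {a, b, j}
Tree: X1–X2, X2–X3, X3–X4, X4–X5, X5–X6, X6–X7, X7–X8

Yes; width 2.

Every vertex of G appears in some bag (union = {a, b, c, d, e, f, g, h, i, j}); every edge is covered by a bag; and for each vertex v the set of bags containing v is connected in the bag tree. The decomposition is therefore valid. The largest bag has 3 vertices, so the width is 2.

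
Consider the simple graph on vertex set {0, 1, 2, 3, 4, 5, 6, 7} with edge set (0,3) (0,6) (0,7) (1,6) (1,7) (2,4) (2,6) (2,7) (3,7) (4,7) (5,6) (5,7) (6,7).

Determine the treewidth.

2

A width-2 tree decomposition is:
Bags: B1 = {2, 6, 7}  B2 = {2, 4, 7}  B3 = {0, 6, 7}  B4 = {5, 6, 7}  B5 = {0, 3, 7}  B6 = {1, 6, 7}
Tree: B1–B2, B1–B3, B1–B4, B3–B5, B3–B6
Every bag has size at most 3, so the width is 3 − 1 = 2 and tw(G) ≤ 2. For the lower bound, the 3 vertices {0, 3, 7} are pairwise adjacent, and any tree decomposition puts a clique entirely inside one bag — forcing width ≥ 2. The upper and lower bounds meet at 2, so that is the treewidth.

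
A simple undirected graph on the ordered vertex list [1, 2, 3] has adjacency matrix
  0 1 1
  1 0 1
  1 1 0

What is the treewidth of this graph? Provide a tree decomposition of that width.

Treewidth 2.
One optimal decomposition is:
Bags: B1 = {1, 2, 3}
Tree: (single bag)

A single bag containing all 3 vertices is trivially a valid decomposition of width 2. On the other hand G contains the 3-clique {1, 2, 3}. A clique must lie in a single bag of any decomposition, so no decomposition can have width below 2. Hence tw(G) = 2 exactly.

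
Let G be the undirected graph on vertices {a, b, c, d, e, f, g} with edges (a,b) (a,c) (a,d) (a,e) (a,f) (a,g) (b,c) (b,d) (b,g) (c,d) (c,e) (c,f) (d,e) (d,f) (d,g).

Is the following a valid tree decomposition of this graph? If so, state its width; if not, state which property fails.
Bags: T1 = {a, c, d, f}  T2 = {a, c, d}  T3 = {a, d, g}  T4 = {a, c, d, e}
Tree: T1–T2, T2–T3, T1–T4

No — vertex b appears in no bag.

A tree decomposition must satisfy three properties: every vertex lies in some bag; for every edge, both endpoints lie together in some bag; and for every vertex, the bags containing it form a connected subtree. Here vertex b appears in no bag, so the decomposition is invalid.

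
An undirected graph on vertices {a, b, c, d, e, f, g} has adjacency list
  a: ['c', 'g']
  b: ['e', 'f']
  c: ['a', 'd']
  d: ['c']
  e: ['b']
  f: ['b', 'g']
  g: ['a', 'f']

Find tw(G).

A width-1 tree decomposition is:
Bags: B1 = {b, e}  B2 = {b, f}  B3 = {f, g}  B4 = {a, g}  B5 = {a, c}  B6 = {c, d}
Tree: B1–B2, B2–B3, B3–B4, B4–B5, B5–B6
Every bag has size at most 2, so the width is 2 − 1 = 1 and tw(G) ≤ 1. Since G has at least one edge (e.g. e–b), it is not an edgeless graph, so tw(G) ≥ 1. The upper and lower bounds meet at 1, so that is the treewidth.

1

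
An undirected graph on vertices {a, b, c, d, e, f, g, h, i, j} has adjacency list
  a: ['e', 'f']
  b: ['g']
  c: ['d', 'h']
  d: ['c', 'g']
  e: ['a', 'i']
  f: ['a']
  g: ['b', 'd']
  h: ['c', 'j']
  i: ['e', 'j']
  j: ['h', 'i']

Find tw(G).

A width-1 tree decomposition is:
Bags: B1 = {b, g}  B2 = {d, g}  B3 = {c, d}  B4 = {c, h}  B5 = {h, j}  B6 = {i, j}  B7 = {e, i}  B8 = {a, e}  B9 = {a, f}
Tree: B1–B2, B2–B3, B3–B4, B4–B5, B5–B6, B6–B7, B7–B8, B8–B9
Each bag holds 2 vertices, so the decomposition has width 1, which upper-bounds the treewidth. G has an edge, so its treewidth is at least 1. Hence tw(G) = 1 exactly.

1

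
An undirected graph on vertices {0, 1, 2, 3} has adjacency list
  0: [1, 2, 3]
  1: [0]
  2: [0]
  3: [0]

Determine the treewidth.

A width-1 tree decomposition is:
Bags: B1 = {0, 3}  B2 = {0, 1}  B3 = {0, 2}
Tree: B1–B2, B1–B3
The largest bag has 2 vertices, giving width 1; this decomposition certifies tw(G) ≤ 1. Any graph with an edge has treewidth ≥ 1, and G has the edge 0–3. Combining the bounds, tw(G) = 1.

1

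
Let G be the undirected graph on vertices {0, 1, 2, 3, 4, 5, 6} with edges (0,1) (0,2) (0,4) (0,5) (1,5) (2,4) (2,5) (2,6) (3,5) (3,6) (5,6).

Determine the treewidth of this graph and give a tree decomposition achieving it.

Treewidth 2.
Bags: B1 = {0, 2, 5}  B2 = {2, 5, 6}  B3 = {0, 1, 5}  B4 = {3, 5, 6}  B5 = {0, 2, 4}
Tree: B1–B2, B1–B3, B2–B4, B1–B5

The largest bag has 3 vertices, giving width 2; this decomposition certifies tw(G) ≤ 2. On the other hand G contains the 3-clique {0, 2, 4}. A clique must lie in a single bag of any decomposition, so no decomposition can have width below 2. Hence tw(G) = 2 exactly.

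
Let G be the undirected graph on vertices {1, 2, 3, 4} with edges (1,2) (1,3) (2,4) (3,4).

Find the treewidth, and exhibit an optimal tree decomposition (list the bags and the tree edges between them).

Treewidth 2.
One such decomposition:
Bags: B1 = {1, 2, 4}  B2 = {1, 3, 4}
Tree: B1–B2

The largest bag has 3 vertices, giving width 2; this decomposition certifies tw(G) ≤ 2. For the lower bound, G contains the cycle 4–2–1–3–4, so G is not a forest; only forests have treewidth ≤ 1, hence tw(G) ≥ 2. Combining the bounds, tw(G) = 2.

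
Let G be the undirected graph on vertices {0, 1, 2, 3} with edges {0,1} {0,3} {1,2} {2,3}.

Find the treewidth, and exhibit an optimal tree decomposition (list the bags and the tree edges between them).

Each bag holds 3 vertices, so the decomposition has width 2, which upper-bounds the treewidth. The edges 1–0–3–2–1 form a cycle, so G is not a tree and its treewidth is at least 2. The upper and lower bounds meet at 2, so that is the treewidth.

Treewidth 2.
One such decomposition:
Bags: B1 = {0, 1, 3}  B2 = {1, 2, 3}
Tree: B1–B2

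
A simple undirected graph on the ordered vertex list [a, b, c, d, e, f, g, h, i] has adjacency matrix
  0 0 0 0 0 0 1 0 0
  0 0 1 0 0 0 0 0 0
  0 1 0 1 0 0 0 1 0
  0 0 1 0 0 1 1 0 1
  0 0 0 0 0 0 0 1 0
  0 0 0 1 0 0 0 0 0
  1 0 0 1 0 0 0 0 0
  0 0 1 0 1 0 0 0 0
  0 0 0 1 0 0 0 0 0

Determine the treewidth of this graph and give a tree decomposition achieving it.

Each bag holds 2 vertices, so the decomposition has width 1, which upper-bounds the treewidth. Any graph with an edge has treewidth ≥ 1, and G has the edge c–d. Therefore the treewidth is 1.

Treewidth 1.
One optimal decomposition is:
Bags: B1 = {c, d}  B2 = {b, c}  B3 = {c, h}  B4 = {d, i}  B5 = {d, f}  B6 = {d, g}  B7 = {e, h}  B8 = {a, g}
Tree: B1–B2, B2–B3, B1–B4, B4–B5, B1–B6, B3–B7, B6–B8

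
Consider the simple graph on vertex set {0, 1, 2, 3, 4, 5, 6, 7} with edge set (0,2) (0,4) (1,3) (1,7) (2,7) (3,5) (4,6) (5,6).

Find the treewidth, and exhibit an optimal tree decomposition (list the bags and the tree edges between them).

Treewidth 2.
One such decomposition:
Bags: B1 = {1, 2, 7}  B2 = {1, 2, 3}  B3 = {2, 3, 5}  B4 = {2, 5, 6}  B5 = {2, 4, 6}  B6 = {0, 2, 4}
Tree: B1–B2, B2–B3, B3–B4, B4–B5, B5–B6

Every bag has size at most 3, so the width is 3 − 1 = 2 and tw(G) ≤ 2. The edges 2–7–1–3–5–6–4–0–2 form a cycle, so G is not a tree and its treewidth is at least 2. The upper and lower bounds meet at 2, so that is the treewidth.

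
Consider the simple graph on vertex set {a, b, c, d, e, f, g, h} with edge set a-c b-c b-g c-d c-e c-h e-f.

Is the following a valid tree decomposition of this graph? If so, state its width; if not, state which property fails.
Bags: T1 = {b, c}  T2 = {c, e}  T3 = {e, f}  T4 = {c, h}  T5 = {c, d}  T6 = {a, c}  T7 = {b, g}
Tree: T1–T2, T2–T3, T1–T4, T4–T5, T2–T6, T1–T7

Vertex coverage: the bags together contain {a, b, c, d, e, f, g, h}, the full vertex set. Edge coverage: each edge of G has both endpoints in at least one bag. Running intersection: for every vertex, the bags containing it form a connected subtree. All three properties hold, so this is a valid tree decomposition of width max|bag| − 1 = 1, and hence tw(G) ≤ 1.

Yes; width 1.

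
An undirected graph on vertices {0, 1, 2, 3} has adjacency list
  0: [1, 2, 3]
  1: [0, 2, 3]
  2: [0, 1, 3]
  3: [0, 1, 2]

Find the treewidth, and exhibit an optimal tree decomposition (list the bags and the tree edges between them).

Treewidth 3.
One such decomposition:
Bags: B1 = {0, 1, 2, 3}
Tree: (single bag)

A single bag containing all 4 vertices is trivially a valid decomposition of width 3. On the other hand G contains the 4-clique {0, 1, 2, 3}. A clique must lie in a single bag of any decomposition, so no decomposition can have width below 3. Combining the bounds, tw(G) = 3.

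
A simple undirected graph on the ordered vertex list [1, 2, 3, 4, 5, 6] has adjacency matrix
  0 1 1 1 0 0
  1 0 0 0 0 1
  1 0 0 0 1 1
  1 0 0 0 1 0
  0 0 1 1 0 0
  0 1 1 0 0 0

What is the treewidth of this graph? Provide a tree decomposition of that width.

Every bag has size at most 3, so the width is 3 − 1 = 2 and tw(G) ≤ 2. Since 6–2–1–3–6 is a cycle in G, G is not acyclic. Forests are exactly the graphs of treewidth ≤ 1, so tw(G) ≥ 2. The upper and lower bounds meet at 2, so that is the treewidth.

Treewidth 2.
Bags: B1 = {2, 3, 6}  B2 = {1, 2, 3}  B3 = {1, 3, 5}  B4 = {1, 4, 5}
Tree: B1–B2, B2–B3, B3–B4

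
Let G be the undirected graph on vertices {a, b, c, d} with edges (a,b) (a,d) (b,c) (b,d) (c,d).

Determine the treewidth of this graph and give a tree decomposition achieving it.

Treewidth 2.
One optimal decomposition is:
Bags: B1 = {a, b, d}  B2 = {b, c, d}
Tree: B1–B2

Each bag holds 3 vertices, so the decomposition has width 2, which upper-bounds the treewidth. On the other hand G contains the 3-clique {b, c, d}. A clique must lie in a single bag of any decomposition, so no decomposition can have width below 2. The upper and lower bounds meet at 2, so that is the treewidth.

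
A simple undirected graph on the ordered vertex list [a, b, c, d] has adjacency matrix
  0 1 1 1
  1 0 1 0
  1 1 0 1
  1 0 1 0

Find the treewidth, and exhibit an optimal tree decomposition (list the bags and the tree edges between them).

Treewidth 2.
Bags: B1 = {a, c, d}  B2 = {a, b, c}
Tree: B1–B2

Each bag holds 3 vertices, so the decomposition has width 2, which upper-bounds the treewidth. Conversely, {a, c, d} is a clique of size 3, and the vertices of any clique must share a bag in every tree decomposition; so some bag has ≥ 3 vertices and tw(G) ≥ 2. The upper and lower bounds meet at 2, so that is the treewidth.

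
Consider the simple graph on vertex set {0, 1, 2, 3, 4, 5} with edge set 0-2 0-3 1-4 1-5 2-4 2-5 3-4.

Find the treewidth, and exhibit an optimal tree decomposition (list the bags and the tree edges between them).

Treewidth 2.
One such decomposition:
Bags: B1 = {1, 2, 5}  B2 = {1, 2, 4}  B3 = {0, 2, 4}  B4 = {0, 3, 4}
Tree: B1–B2, B2–B3, B3–B4

Each bag holds 3 vertices, so the decomposition has width 2, which upper-bounds the treewidth. Since 5–1–4–2–5 is a cycle in G, G is not acyclic. Forests are exactly the graphs of treewidth ≤ 1, so tw(G) ≥ 2. Therefore the treewidth is 2.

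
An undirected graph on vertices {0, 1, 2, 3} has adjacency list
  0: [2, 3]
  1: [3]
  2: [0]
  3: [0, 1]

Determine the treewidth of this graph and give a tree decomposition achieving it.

Treewidth 1.
One optimal decomposition is:
Bags: B1 = {1, 3}  B2 = {0, 3}  B3 = {0, 2}
Tree: B1–B2, B2–B3

Each bag holds 2 vertices, so the decomposition has width 1, which upper-bounds the treewidth. Since G has at least one edge (e.g. 1–3), it is not an edgeless graph, so tw(G) ≥ 1. The upper and lower bounds meet at 1, so that is the treewidth.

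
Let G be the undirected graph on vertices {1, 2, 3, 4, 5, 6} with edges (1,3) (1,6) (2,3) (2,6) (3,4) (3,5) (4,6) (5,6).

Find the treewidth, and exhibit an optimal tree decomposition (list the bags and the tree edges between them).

Treewidth 2.
One optimal decomposition is:
Bags: B1 = {3, 5, 6}  B2 = {3, 4, 6}  B3 = {2, 3, 6}  B4 = {1, 3, 6}
Tree: B1–B2, B2–B3, B3–B4

The largest bag has 3 vertices, giving width 2; this decomposition certifies tw(G) ≤ 2. For the lower bound, G contains the cycle 5–6–4–3–5, so G is not a forest; only forests have treewidth ≤ 1, hence tw(G) ≥ 2. Therefore the treewidth is 2.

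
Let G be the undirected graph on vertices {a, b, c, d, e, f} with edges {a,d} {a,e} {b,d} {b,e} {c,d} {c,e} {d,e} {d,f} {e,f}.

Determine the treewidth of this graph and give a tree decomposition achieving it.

Treewidth 2.
Bags: B1 = {b, d, e}  B2 = {d, e, f}  B3 = {a, d, e}  B4 = {c, d, e}
Tree: B1–B2, B1–B3, B3–B4

Each bag holds 3 vertices, so the decomposition has width 2, which upper-bounds the treewidth. On the other hand G contains the 3-clique {d, e, f}. A clique must lie in a single bag of any decomposition, so no decomposition can have width below 2. Hence tw(G) = 2 exactly.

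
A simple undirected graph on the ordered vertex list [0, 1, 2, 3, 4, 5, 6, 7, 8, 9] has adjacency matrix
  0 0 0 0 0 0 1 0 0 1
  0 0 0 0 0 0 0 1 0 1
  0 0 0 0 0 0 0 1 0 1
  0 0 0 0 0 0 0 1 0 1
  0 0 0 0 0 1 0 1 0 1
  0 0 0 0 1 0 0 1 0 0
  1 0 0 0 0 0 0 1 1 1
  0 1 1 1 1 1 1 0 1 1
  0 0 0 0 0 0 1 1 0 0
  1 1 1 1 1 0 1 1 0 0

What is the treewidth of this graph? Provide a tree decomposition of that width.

Each bag holds 3 vertices, so the decomposition has width 2, which upper-bounds the treewidth. On the other hand G contains the 3-clique {0, 6, 9}. A clique must lie in a single bag of any decomposition, so no decomposition can have width below 2. The upper and lower bounds meet at 2, so that is the treewidth.

Treewidth 2.
One such decomposition:
Bags: B1 = {6, 7, 9}  B2 = {4, 7, 9}  B3 = {1, 7, 9}  B4 = {3, 7, 9}  B5 = {6, 7, 8}  B6 = {2, 7, 9}  B7 = {0, 6, 9}  B8 = {4, 5, 7}
Tree: B1–B2, B1–B3, B3–B4, B1–B5, B3–B6, B1–B7, B2–B8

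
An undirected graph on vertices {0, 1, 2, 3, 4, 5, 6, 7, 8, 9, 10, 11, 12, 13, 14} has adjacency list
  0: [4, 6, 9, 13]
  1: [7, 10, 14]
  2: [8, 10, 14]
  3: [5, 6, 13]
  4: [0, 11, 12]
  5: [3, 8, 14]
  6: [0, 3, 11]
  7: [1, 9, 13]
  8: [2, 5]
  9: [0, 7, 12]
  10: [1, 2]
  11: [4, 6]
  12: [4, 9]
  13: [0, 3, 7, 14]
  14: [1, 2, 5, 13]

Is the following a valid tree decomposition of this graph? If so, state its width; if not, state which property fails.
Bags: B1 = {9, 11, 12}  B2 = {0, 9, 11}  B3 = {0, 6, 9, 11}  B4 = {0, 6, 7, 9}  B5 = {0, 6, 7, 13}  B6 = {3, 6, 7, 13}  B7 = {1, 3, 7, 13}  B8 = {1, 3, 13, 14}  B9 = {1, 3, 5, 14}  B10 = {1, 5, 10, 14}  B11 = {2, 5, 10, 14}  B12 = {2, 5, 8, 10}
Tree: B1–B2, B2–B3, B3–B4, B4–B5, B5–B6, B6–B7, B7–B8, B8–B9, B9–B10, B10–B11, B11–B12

A tree decomposition must satisfy three properties: every vertex lies in some bag; for every edge, both endpoints lie together in some bag; and for every vertex, the bags containing it form a connected subtree. Here vertex 4 appears in no bag, so the decomposition is invalid.

No — vertex 4 appears in no bag.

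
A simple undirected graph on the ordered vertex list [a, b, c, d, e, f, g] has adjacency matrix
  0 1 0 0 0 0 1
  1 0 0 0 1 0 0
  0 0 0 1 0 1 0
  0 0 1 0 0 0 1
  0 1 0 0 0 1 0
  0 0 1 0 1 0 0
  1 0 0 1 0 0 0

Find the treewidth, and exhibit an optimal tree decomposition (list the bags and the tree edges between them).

Treewidth 2.
One optimal decomposition is:
Bags: B1 = {a, b, g}  B2 = {b, e, g}  B3 = {e, f, g}  B4 = {c, f, g}  B5 = {c, d, g}
Tree: B1–B2, B2–B3, B3–B4, B4–B5

The largest bag has 3 vertices, giving width 2; this decomposition certifies tw(G) ≤ 2. For the lower bound, G contains the cycle g–a–b–e–f–c–d–g, so G is not a forest; only forests have treewidth ≤ 1, hence tw(G) ≥ 2. Combining the bounds, tw(G) = 2.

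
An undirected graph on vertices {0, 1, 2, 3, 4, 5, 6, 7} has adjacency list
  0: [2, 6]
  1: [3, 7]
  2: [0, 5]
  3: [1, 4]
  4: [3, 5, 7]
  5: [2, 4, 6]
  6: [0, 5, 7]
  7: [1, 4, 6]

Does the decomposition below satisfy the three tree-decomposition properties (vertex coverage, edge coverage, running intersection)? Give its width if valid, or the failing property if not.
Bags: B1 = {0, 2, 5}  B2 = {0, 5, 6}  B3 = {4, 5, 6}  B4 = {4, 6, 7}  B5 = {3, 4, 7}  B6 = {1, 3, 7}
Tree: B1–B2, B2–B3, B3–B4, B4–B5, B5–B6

Vertex coverage: the bags together contain {0, 1, 2, 3, 4, 5, 6, 7}, the full vertex set. Edge coverage: each edge of G has both endpoints in at least one bag. Running intersection: for every vertex, the bags containing it form a connected subtree. All three properties hold, so this is a valid tree decomposition of width max|bag| − 1 = 2, and hence tw(G) ≤ 2.

Yes; width 2.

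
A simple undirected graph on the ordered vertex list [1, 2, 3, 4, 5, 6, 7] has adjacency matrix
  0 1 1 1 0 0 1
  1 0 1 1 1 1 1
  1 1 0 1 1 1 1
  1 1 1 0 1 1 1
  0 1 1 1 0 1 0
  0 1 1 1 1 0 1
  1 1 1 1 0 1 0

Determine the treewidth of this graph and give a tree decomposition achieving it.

Treewidth 4.
Bags: B1 = {2, 3, 4, 5, 6}  B2 = {2, 3, 4, 6, 7}  B3 = {1, 2, 3, 4, 7}
Tree: B1–B2, B2–B3

Each bag holds 5 vertices, so the decomposition has width 4, which upper-bounds the treewidth. For the lower bound, the 5 vertices {1, 2, 3, 4, 7} are pairwise adjacent, and any tree decomposition puts a clique entirely inside one bag — forcing width ≥ 4. The upper and lower bounds meet at 4, so that is the treewidth.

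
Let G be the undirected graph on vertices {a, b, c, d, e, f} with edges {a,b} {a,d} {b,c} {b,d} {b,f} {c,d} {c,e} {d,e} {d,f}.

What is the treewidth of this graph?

2

A width-2 tree decomposition is:
Bags: B1 = {a, b, d}  B2 = {b, c, d}  B3 = {b, d, f}  B4 = {c, d, e}
Tree: B1–B2, B2–B3, B2–B4
The largest bag has 3 vertices, giving width 2; this decomposition certifies tw(G) ≤ 2. Conversely, {c, d, e} is a clique of size 3, and the vertices of any clique must share a bag in every tree decomposition; so some bag has ≥ 3 vertices and tw(G) ≥ 2. Combining the bounds, tw(G) = 2.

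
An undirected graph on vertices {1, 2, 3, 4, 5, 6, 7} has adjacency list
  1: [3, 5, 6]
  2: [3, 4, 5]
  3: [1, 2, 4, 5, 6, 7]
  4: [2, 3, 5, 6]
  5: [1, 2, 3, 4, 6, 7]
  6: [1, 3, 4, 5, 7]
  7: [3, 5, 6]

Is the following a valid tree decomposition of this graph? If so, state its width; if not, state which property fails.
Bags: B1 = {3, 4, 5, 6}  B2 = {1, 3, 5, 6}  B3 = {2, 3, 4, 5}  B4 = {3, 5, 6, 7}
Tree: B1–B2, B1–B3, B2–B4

Every vertex of G appears in some bag (union = {1, 2, 3, 4, 5, 6, 7}); every edge is covered by a bag; and for each vertex v the set of bags containing v is connected in the bag tree. The decomposition is therefore valid. The largest bag has 4 vertices, so the width is 3.

Yes; width 3.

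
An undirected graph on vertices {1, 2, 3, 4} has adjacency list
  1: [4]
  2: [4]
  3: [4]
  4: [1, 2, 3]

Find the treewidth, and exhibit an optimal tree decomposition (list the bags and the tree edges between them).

Each bag holds 2 vertices, so the decomposition has width 1, which upper-bounds the treewidth. G has an edge, so its treewidth is at least 1. Therefore the treewidth is 1.

Treewidth 1.
One optimal decomposition is:
Bags: B1 = {1, 4}  B2 = {3, 4}  B3 = {2, 4}
Tree: B1–B2, B2–B3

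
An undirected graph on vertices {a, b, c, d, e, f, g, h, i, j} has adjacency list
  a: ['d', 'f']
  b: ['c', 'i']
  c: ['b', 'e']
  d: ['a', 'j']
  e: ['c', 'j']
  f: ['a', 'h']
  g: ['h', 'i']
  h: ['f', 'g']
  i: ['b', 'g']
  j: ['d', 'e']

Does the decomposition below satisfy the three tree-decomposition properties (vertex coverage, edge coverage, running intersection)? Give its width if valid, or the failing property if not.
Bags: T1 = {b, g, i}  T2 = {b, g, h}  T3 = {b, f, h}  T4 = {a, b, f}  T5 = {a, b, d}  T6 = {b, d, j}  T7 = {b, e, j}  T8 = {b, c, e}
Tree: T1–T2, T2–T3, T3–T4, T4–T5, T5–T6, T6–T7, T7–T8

Yes; width 2.

Checking the three conditions: (i) the bags cover all of {a, b, c, d, e, f, g, h, i, j}; (ii) for each edge, some bag contains both endpoints; (iii) the bags containing any fixed vertex form a subtree. All hold, so the decomposition is valid with width 3 − 1 = 2.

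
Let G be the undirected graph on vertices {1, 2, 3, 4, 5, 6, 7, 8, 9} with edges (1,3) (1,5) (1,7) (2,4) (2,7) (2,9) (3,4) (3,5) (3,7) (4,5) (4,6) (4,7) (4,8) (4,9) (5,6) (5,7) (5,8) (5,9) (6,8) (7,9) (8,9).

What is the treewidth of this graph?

A width-3 tree decomposition is:
Bags: B1 = {2, 4, 7, 9}  B2 = {4, 5, 7, 9}  B3 = {4, 5, 8, 9}  B4 = {4, 5, 6, 8}  B5 = {3, 4, 5, 7}  B6 = {1, 3, 5, 7}
Tree: B1–B2, B2–B3, B3–B4, B2–B5, B5–B6
The largest bag has 4 vertices, giving width 3; this decomposition certifies tw(G) ≤ 3. Conversely, {1, 3, 5, 7} is a clique of size 4, and the vertices of any clique must share a bag in every tree decomposition; so some bag has ≥ 4 vertices and tw(G) ≥ 3. Therefore the treewidth is 3.

3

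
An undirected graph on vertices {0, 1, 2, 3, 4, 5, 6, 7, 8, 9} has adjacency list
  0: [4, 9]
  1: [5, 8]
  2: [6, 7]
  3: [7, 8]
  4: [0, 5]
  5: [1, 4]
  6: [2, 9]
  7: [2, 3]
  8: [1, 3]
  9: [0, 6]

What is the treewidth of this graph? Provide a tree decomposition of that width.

Treewidth 2.
One such decomposition:
Bags: B1 = {2, 6, 7}  B2 = {6, 7, 9}  B3 = {0, 7, 9}  B4 = {0, 4, 7}  B5 = {4, 5, 7}  B6 = {1, 5, 7}  B7 = {1, 7, 8}  B8 = {3, 7, 8}
Tree: B1–B2, B2–B3, B3–B4, B4–B5, B5–B6, B6–B7, B7–B8

Each bag holds 3 vertices, so the decomposition has width 2, which upper-bounds the treewidth. For the lower bound, G contains the cycle 7–2–6–9–0–4–5–1–8–3–7, so G is not a forest; only forests have treewidth ≤ 1, hence tw(G) ≥ 2. Hence tw(G) = 2 exactly.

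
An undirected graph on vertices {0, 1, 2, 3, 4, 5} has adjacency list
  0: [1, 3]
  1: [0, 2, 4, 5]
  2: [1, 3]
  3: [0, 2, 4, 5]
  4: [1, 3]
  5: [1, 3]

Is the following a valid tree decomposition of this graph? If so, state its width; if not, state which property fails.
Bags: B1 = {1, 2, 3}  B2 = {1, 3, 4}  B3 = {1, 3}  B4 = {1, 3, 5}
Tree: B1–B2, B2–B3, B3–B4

No — vertex 0 appears in no bag.

A tree decomposition must satisfy three properties: every vertex lies in some bag; for every edge, both endpoints lie together in some bag; and for every vertex, the bags containing it form a connected subtree. Here vertex 0 appears in no bag, so the decomposition is invalid.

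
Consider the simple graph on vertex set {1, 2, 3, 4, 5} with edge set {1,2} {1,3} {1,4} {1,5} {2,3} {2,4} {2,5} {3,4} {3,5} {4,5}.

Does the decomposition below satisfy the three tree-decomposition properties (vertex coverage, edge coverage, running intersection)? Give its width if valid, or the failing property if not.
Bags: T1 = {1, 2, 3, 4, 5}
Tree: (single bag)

Checking the three conditions: (i) the bags cover all of {1, 2, 3, 4, 5}; (ii) for each edge, some bag contains both endpoints; (iii) the bags containing any fixed vertex form a subtree. All hold, so the decomposition is valid with width 5 − 1 = 4.

Yes; width 4.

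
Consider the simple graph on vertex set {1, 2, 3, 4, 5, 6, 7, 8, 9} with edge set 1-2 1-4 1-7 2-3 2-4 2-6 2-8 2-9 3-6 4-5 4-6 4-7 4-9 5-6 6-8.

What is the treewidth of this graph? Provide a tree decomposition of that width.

Treewidth 2.
One optimal decomposition is:
Bags: B1 = {2, 6, 8}  B2 = {2, 3, 6}  B3 = {2, 4, 6}  B4 = {1, 2, 4}  B5 = {2, 4, 9}  B6 = {1, 4, 7}  B7 = {4, 5, 6}
Tree: B1–B2, B2–B3, B3–B4, B4–B5, B4–B6, B3–B7

Every bag has size at most 3, so the width is 3 − 1 = 2 and tw(G) ≤ 2. Conversely, {2, 6, 8} is a clique of size 3, and the vertices of any clique must share a bag in every tree decomposition; so some bag has ≥ 3 vertices and tw(G) ≥ 2. Hence tw(G) = 2 exactly.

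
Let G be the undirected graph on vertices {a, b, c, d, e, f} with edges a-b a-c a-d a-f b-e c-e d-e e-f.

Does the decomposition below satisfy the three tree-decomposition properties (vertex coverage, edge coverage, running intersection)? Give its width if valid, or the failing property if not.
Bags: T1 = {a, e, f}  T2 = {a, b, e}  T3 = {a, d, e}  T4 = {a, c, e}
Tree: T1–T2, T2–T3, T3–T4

Yes; width 2.

Every vertex of G appears in some bag (union = {a, b, c, d, e, f}); every edge is covered by a bag; and for each vertex v the set of bags containing v is connected in the bag tree. The decomposition is therefore valid. The largest bag has 3 vertices, so the width is 2.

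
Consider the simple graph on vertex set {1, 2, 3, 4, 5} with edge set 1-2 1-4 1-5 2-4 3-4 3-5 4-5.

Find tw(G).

A width-2 tree decomposition is:
Bags: B1 = {1, 4, 5}  B2 = {3, 4, 5}  B3 = {1, 2, 4}
Tree: B1–B2, B1–B3
Each bag holds 3 vertices, so the decomposition has width 2, which upper-bounds the treewidth. For the lower bound, the 3 vertices {1, 2, 4} are pairwise adjacent, and any tree decomposition puts a clique entirely inside one bag — forcing width ≥ 2. Hence tw(G) = 2 exactly.

2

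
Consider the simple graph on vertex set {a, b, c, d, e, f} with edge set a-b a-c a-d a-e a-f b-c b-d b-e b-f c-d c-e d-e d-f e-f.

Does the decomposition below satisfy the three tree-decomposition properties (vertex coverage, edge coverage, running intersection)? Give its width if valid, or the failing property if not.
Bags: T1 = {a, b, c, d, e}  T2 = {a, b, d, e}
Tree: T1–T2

A tree decomposition must satisfy three properties: every vertex lies in some bag; for every edge, both endpoints lie together in some bag; and for every vertex, the bags containing it form a connected subtree. Here vertex f appears in no bag, so the decomposition is invalid.

No — vertex f appears in no bag.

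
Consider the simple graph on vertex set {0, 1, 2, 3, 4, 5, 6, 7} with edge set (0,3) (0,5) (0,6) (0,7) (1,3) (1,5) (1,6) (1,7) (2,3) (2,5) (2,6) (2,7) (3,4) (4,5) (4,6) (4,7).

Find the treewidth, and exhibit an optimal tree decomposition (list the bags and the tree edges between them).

Treewidth 4.
One optimal decomposition is:
Bags: B1 = {0, 1, 2, 4, 5}  B2 = {0, 1, 2, 4, 6}  B3 = {0, 1, 2, 3, 4}  B4 = {0, 1, 2, 4, 7}
Tree: B1–B2, B2–B3, B3–B4

Every bag has size at most 5, so the width is 5 − 1 = 4 and tw(G) ≤ 4. For the lower bound: the 5 vertex sets {1,5}, {0,6}, {2,3}, {4}, {7} are disjoint, each induces a connected subgraph, and every pair is joined by at least one edge of G. Contracting each set to a single vertex therefore yields K_{5} as a minor, and since treewidth is minor-monotone, tw(G) ≥ tw(K_{5}) = 4. The upper and lower bounds meet at 4, so that is the treewidth.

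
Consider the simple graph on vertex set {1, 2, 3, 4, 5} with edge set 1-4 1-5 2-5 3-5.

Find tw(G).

1

A width-1 tree decomposition is:
Bags: B1 = {1, 5}  B2 = {1, 4}  B3 = {3, 5}  B4 = {2, 5}
Tree: B1–B2, B1–B3, B1–B4
Each bag holds 2 vertices, so the decomposition has width 1, which upper-bounds the treewidth. G has an edge, so its treewidth is at least 1. The upper and lower bounds meet at 1, so that is the treewidth.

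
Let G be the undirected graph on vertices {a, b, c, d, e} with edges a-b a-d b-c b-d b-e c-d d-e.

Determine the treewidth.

A width-2 tree decomposition is:
Bags: B1 = {b, d, e}  B2 = {b, c, d}  B3 = {a, b, d}
Tree: B1–B2, B1–B3
The largest bag has 3 vertices, giving width 2; this decomposition certifies tw(G) ≤ 2. For the lower bound, the 3 vertices {b, d, e} are pairwise adjacent, and any tree decomposition puts a clique entirely inside one bag — forcing width ≥ 2. Therefore the treewidth is 2.

2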